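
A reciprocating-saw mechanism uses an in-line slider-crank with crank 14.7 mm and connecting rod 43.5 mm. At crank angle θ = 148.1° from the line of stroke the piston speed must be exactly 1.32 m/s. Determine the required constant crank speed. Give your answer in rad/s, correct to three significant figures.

240

For an in-line slider-crank, |v_piston| = rω|sinθ|·[1 + r cosθ/√(L² − r² sin²θ)].
With r = 0.0147 m, L = 0.0435 m, θ = 148.1°: the bracketed kinematic factor |dx/dθ| = 0.005503 m.
ω = v/|dx/dθ| = 1.32/0.005503 = 239.87 rad/s.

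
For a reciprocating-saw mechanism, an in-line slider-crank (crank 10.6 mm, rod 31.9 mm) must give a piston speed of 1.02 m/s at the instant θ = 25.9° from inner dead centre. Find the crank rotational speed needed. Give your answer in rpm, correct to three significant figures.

For an in-line slider-crank, |v_piston| = rω|sinθ|·[1 + r cosθ/√(L² − r² sin²θ)].
With r = 0.0106 m, L = 0.0319 m, θ = 25.9°: the bracketed kinematic factor |dx/dθ| = 0.0060289 m.
ω = v/|dx/dθ| = 1.02/0.0060289 = 169.18 rad/s.
N = 60ω/(2π) = 1615.6 rpm.

1620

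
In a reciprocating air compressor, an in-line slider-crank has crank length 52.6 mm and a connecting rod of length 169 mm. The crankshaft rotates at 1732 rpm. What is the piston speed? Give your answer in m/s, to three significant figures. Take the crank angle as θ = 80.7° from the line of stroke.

9.91

ω = 2π·1732/60 = 181.4 rad/s
For an in-line slider-crank, x = r cosθ + √(L² − r² sin²θ), so v = −rω sinθ·[1 + r cosθ/√(L² − r² sin²θ)].
With r = 0.0526 m, L = 0.169 m, θ = 80.7°: √(L² − r² sin²θ) = 0.16083 m.
v = −0.0526·181.4·0.98686·[1 + 0.0526·0.16160/0.16083] = -9.9125 m/s.
|v| = 9.9125 m/s.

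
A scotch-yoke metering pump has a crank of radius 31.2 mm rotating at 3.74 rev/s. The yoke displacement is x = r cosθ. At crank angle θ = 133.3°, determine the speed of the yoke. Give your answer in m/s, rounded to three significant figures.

ω = 23.5 rad/s (from 3.74 rev/s).
x = r cosθ ⇒ ẋ = −rω sinθ.
|v| = rω|sinθ| = 0.0312·23.5·|sin 133.3°| = 0.53358 m/s.

0.534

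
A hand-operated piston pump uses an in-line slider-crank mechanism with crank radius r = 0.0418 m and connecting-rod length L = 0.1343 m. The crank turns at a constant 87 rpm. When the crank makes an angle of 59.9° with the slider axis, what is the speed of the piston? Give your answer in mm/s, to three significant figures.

ω = 2π·87/60 = 9.111 rad/s
For an in-line slider-crank, x = r cosθ + √(L² − r² sin²θ), so v = −rω sinθ·[1 + r cosθ/√(L² − r² sin²θ)].
With r = 0.0418 m, L = 0.1343 m, θ = 59.9°: √(L² − r² sin²θ) = 0.12934 m.
v = −0.0418·9.111·0.86515·[1 + 0.0418·0.50151/0.12934] = -0.38287 m/s.
|v| = 0.38287 m/s = 382.87 mm/s.

383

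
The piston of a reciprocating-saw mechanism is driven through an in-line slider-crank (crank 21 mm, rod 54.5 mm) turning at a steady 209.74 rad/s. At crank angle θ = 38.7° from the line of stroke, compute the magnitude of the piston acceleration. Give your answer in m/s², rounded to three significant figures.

815

ω = 209.7 rad/s
x(θ) = r cosθ + √(L² − r² sin²θ); with ω constant, a = ω²·d²x/dθ².
d²x/dθ² = −r cosθ − r²(cos2θ)/√u − r⁴ sin²2θ/(4u^{3/2}),  u = L² − r² sin²θ = 0.00279785 m².
Substituting r = 0.021 m, L = 0.0545 m, θ = 38.7°: d²x/dθ² = -0.018521 m.
a = ω²·d²x/dθ² = (209.7)²·(-0.018521) = -814.74 m/s²;  |a| = 814.74 m/s².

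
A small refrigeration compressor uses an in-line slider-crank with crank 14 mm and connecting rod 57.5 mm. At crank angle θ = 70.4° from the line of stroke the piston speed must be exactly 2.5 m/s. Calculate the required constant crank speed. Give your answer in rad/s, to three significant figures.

175

For an in-line slider-crank, |v_piston| = rω|sinθ|·[1 + r cosθ/√(L² − r² sin²θ)].
With r = 0.014 m, L = 0.0575 m, θ = 70.4°: the bracketed kinematic factor |dx/dθ| = 0.014296 m.
ω = v/|dx/dθ| = 2.5/0.014296 = 174.88 rad/s.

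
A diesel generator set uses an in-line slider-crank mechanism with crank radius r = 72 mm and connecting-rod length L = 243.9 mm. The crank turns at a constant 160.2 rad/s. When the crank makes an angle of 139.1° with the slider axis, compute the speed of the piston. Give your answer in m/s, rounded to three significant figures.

ω = 160.2 rad/s
For an in-line slider-crank, x = r cosθ + √(L² − r² sin²θ), so v = −rω sinθ·[1 + r cosθ/√(L² − r² sin²θ)].
With r = 0.072 m, L = 0.2439 m, θ = 139.1°: √(L² − r² sin²θ) = 0.2393 m.
v = −0.072·160.2·0.65474·[1 + 0.072·-0.75585/0.2393] = -5.8346 m/s.
|v| = 5.8346 m/s.

5.83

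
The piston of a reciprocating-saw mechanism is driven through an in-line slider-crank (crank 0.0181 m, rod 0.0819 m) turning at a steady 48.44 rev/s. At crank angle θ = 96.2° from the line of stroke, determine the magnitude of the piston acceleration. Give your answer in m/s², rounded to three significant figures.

552

ω = 2π·48.4 = 304.4 rad/s
x(θ) = r cosθ + √(L² − r² sin²θ); with ω constant, a = ω²·d²x/dθ².
d²x/dθ² = −r cosθ − r²(cos2θ)/√u − r⁴ sin²2θ/(4u^{3/2}),  u = L² − r² sin²θ = 0.00638382 m².
Substituting r = 0.0181 m, L = 0.0819 m, θ = 96.2°: d²x/dθ² = +0.005957 m.
a = ω²·d²x/dθ² = (304.4)²·(+0.005957) = +551.82 m/s²;  |a| = 551.82 m/s².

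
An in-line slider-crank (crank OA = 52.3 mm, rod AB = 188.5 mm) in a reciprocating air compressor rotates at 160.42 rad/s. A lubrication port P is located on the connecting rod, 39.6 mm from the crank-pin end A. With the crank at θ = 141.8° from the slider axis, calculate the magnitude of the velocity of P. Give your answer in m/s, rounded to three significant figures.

ω = 160.4 rad/s.  Crank-pin speed |V_A| = rω = 8.39 m/s, perpendicular to OA.
Rod angle: sinφ = −(r/L) sinθ ⇒ φ = -9.880°; ω_rod = −rω cosθ/√(L²−r²sin²θ) = +35.504 rad/s.
V_P = V_A + ω_rod × AP, with AP = 0.0396 m along the rod.
Components: V_Px = −rω sinθ − a·ω_rod·sinφ = -4.9472 m/s;  V_Py = rω cosθ + a·ω_rod·cosφ = -5.2082 m/s.
|V_P| = √(V_Px² + V_Py²) = 7.1833 m/s.

7.18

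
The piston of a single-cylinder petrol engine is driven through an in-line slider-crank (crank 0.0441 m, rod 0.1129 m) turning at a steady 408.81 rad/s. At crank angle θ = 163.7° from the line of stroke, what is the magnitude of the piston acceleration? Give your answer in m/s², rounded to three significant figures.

ω = 408.8 rad/s
x(θ) = r cosθ + √(L² − r² sin²θ); with ω constant, a = ω²·d²x/dθ².
d²x/dθ² = −r cosθ − r²(cos2θ)/√u − r⁴ sin²2θ/(4u^{3/2}),  u = L² − r² sin²θ = 0.0125932 m².
Substituting r = 0.0441 m, L = 0.1129 m, θ = 163.7°: d²x/dθ² = +0.027533 m.
a = ω²·d²x/dθ² = (408.8)²·(+0.027533) = +4601.5 m/s²;  |a| = 4601.5 m/s².

4600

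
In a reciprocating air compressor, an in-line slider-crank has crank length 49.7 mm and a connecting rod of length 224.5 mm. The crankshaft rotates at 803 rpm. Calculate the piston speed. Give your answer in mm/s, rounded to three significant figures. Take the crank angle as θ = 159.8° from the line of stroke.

1140

ω = 2π·803/60 = 84.09 rad/s
For an in-line slider-crank, x = r cosθ + √(L² − r² sin²θ), so v = −rω sinθ·[1 + r cosθ/√(L² − r² sin²θ)].
With r = 0.0497 m, L = 0.2245 m, θ = 159.8°: √(L² − r² sin²θ) = 0.22384 m.
v = −0.0497·84.09·0.34530·[1 + 0.0497·-0.93849/0.22384] = -1.1424 m/s.
|v| = 1.1424 m/s = 1142.4 mm/s.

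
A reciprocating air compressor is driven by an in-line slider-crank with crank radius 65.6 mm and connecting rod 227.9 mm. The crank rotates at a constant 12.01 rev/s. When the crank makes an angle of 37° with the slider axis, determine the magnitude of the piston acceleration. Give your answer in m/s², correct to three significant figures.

ω = 2π·12 = 75.46 rad/s
x(θ) = r cosθ + √(L² − r² sin²θ); with ω constant, a = ω²·d²x/dθ².
d²x/dθ² = −r cosθ − r²(cos2θ)/√u − r⁴ sin²2θ/(4u^{3/2}),  u = L² − r² sin²θ = 0.0503798 m².
Substituting r = 0.0656 m, L = 0.2279 m, θ = 37°: d²x/dθ² = -0.058053 m.
a = ω²·d²x/dθ² = (75.46)²·(-0.058053) = -330.58 m/s²;  |a| = 330.58 m/s².

331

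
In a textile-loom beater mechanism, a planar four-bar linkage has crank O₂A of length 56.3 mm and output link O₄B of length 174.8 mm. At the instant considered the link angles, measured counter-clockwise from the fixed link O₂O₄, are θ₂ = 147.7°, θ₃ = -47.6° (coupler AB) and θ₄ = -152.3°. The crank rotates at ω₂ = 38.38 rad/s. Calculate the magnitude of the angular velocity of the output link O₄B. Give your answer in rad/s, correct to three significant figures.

ω₂ = 38.38 rad/s
Differentiating the loop-closure r₂e^{iθ₂}+r₃e^{iθ₃}=r₁+r₄e^{iθ₄} gives r₂ω₂e^{iθ₂}+r₃ω₃e^{iθ₃}=r₄ω₄e^{iθ₄}.
Eliminating the other unknown: ω₄ = r₂ω₂ sin(θ₂−θ₃) / [r₄ sin(θ₄−θ₃)].
Numerator sine = -0.26387; denominator sine = -0.96727.
Result = 0.0563·38.38·(-0.26387) / (0.1748·(-0.96727)) = +3.3723 rad/s; magnitude 3.3723 rad/s.

3.37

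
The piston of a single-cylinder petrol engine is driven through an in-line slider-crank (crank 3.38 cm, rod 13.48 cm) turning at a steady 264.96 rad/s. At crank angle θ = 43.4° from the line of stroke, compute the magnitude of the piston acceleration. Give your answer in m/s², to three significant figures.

1770

ω = 265 rad/s
x(θ) = r cosθ + √(L² − r² sin²θ); with ω constant, a = ω²·d²x/dθ².
d²x/dθ² = −r cosθ − r²(cos2θ)/√u − r⁴ sin²2θ/(4u^{3/2}),  u = L² − r² sin²θ = 0.0176317 m².
Substituting r = 0.0338 m, L = 0.1348 m, θ = 43.4°: d²x/dθ² = -0.025177 m.
a = ω²·d²x/dθ² = (265)²·(-0.025177) = -1767.6 m/s²;  |a| = 1767.6 m/s².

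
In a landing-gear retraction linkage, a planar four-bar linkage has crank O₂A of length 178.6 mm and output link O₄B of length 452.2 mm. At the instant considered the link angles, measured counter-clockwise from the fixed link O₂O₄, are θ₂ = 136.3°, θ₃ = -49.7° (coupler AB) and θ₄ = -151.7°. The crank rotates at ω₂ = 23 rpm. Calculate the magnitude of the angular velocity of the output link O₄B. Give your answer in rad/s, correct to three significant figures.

ω₂ = 2.409 rad/s (from 23 rpm).
Differentiating the loop-closure r₂e^{iθ₂}+r₃e^{iθ₃}=r₁+r₄e^{iθ₄} gives r₂ω₂e^{iθ₂}+r₃ω₃e^{iθ₃}=r₄ω₄e^{iθ₄}.
Eliminating the other unknown: ω₄ = r₂ω₂ sin(θ₂−θ₃) / [r₄ sin(θ₄−θ₃)].
Numerator sine = -0.10453; denominator sine = -0.97815.
Result = 0.1786·2.409·(-0.10453) / (0.4522·(-0.97815)) = +0.10166 rad/s; magnitude 0.10166 rad/s.

0.102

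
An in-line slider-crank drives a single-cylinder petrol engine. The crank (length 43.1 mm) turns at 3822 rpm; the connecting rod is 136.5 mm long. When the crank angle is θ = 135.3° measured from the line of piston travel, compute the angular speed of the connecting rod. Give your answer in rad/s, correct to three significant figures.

92.1

ω = 400.2 rad/s (converted from 3822 rpm).
The rod makes angle φ with the slider axis where L sinφ = r sinθ; differentiating, L cosφ·φ̇ = r ω cosθ.
L cosφ = √(L² − r² sin²θ) = 0.13309 m.
|ω_rod| = r ω |cosθ| / √(L² − r² sin²θ) = 0.0431·400.2·0.71080/0.13309 = 92.129 rad/s.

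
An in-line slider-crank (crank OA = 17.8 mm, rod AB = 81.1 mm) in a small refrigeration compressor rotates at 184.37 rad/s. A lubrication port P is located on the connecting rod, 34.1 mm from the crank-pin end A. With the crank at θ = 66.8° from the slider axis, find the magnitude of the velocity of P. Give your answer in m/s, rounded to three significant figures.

ω = 184.4 rad/s.  Crank-pin speed |V_A| = rω = 3.2818 m/s, perpendicular to OA.
Rod angle: sinφ = −(r/L) sinθ ⇒ φ = -11.638°; ω_rod = −rω cosθ/√(L²−r²sin²θ) = -16.276 rad/s.
V_P = V_A + ω_rod × AP, with AP = 0.0341 m along the rod.
Components: V_Px = −rω sinθ − a·ω_rod·sinφ = -3.1284 m/s;  V_Py = rω cosθ + a·ω_rod·cosφ = +0.74924 m/s.
|V_P| = √(V_Px² + V_Py²) = 3.2168 m/s.

3.22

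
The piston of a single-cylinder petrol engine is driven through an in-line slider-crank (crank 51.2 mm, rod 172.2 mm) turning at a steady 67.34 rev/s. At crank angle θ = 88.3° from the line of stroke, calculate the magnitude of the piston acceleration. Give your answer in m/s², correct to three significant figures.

ω = 2π·67.3 = 423.1 rad/s
x(θ) = r cosθ + √(L² − r² sin²θ); with ω constant, a = ω²·d²x/dθ².
d²x/dθ² = −r cosθ − r²(cos2θ)/√u − r⁴ sin²2θ/(4u^{3/2}),  u = L² − r² sin²θ = 0.0270337 m².
Substituting r = 0.0512 m, L = 0.1722 m, θ = 88.3°: d²x/dθ² = +0.014395 m.
a = ω²·d²x/dθ² = (423.1)²·(+0.014395) = +2577.1 m/s²;  |a| = 2577.1 m/s².

2580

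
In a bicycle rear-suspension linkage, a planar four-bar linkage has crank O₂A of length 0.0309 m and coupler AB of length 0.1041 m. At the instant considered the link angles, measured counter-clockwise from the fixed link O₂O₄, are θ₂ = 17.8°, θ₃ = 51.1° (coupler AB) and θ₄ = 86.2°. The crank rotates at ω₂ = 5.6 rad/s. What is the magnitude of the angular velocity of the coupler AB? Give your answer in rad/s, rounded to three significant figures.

2.69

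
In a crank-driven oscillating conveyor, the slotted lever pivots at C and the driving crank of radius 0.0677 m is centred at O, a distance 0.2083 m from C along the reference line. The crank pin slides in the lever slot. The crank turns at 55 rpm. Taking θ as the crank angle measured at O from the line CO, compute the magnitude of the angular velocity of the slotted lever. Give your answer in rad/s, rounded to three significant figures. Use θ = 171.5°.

2.69

ω = 5.76 rad/s (from 55 rpm).
Crank pin A relative to C: A = (d + r cosθ, r sinθ); lever angle φ = atan2(r sinθ, d + r cosθ).
Differentiating tanφ: φ̇ = rω(d cosθ + r)/(d² + r² + 2dr cosθ).
d² + r² + 2dr cosθ = |CA|² = 0.0200782 m²;  d cosθ + r = -0.13831 m.
|ω_lever| = |0.0677·5.76·-0.13831| / 0.0200782 = 2.6861 rad/s.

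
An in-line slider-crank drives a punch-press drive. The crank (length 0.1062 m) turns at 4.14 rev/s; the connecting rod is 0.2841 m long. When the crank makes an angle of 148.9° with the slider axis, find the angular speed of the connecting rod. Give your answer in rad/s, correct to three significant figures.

ω = 26.01 rad/s (converted from 4.14 rev/s).
The rod makes angle φ with the slider axis where L sinφ = r sinθ; differentiating, L cosφ·φ̇ = r ω cosθ.
L cosφ = √(L² − r² sin²θ) = 0.27875 m.
|ω_rod| = r ω |cosθ| / √(L² − r² sin²θ) = 0.1062·26.01·0.85627/0.27875 = 8.4858 rad/s.

8.49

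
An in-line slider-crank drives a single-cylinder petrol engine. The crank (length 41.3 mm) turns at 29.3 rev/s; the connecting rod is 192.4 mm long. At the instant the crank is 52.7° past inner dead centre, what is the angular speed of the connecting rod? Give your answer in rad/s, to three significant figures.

24.3

ω = 184.1 rad/s (converted from 29.3 rev/s).
The rod makes angle φ with the slider axis where L sinφ = r sinθ; differentiating, L cosφ·φ̇ = r ω cosθ.
L cosφ = √(L² − r² sin²θ) = 0.18957 m.
|ω_rod| = r ω |cosθ| / √(L² − r² sin²θ) = 0.0413·184.1·0.60599/0.18957 = 24.304 rad/s.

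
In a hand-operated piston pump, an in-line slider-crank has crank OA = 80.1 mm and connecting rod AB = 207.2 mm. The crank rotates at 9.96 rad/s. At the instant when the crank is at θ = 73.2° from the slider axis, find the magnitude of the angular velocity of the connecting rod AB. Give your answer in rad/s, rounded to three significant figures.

ω = 9.96 rad/s
The rod makes angle φ with the slider axis where L sinφ = r sinθ; differentiating, L cosφ·φ̇ = r ω cosθ.
L cosφ = √(L² − r² sin²θ) = 0.19249 m.
|ω_rod| = r ω |cosθ| / √(L² − r² sin²θ) = 0.0801·9.96·0.28903/0.19249 = 1.1979 rad/s.

1.20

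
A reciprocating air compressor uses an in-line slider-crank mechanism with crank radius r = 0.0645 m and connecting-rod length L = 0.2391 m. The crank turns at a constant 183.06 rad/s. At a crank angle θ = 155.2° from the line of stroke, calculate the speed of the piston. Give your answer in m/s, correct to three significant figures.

3.73

ω = 183.1 rad/s
For an in-line slider-crank, x = r cosθ + √(L² − r² sin²θ), so v = −rω sinθ·[1 + r cosθ/√(L² − r² sin²θ)].
With r = 0.0645 m, L = 0.2391 m, θ = 155.2°: √(L² − r² sin²θ) = 0.23756 m.
v = −0.0645·183.1·0.41945·[1 + 0.0645·-0.90778/0.23756] = -3.732 m/s.
|v| = 3.732 m/s.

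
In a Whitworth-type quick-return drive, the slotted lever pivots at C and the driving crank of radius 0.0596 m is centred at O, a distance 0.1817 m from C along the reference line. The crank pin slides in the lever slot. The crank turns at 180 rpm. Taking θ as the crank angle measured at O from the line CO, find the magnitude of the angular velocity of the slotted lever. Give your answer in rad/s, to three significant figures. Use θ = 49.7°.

3.93

ω = 18.85 rad/s (from 180 rpm).
Crank pin A relative to C: A = (d + r cosθ, r sinθ); lever angle φ = atan2(r sinθ, d + r cosθ).
Differentiating tanφ: φ̇ = rω(d cosθ + r)/(d² + r² + 2dr cosθ).
d² + r² + 2dr cosθ = |CA|² = 0.0505756 m²;  d cosθ + r = +0.17712 m.
|ω_lever| = |0.0596·18.85·+0.17712| / 0.0505756 = 3.9344 rad/s.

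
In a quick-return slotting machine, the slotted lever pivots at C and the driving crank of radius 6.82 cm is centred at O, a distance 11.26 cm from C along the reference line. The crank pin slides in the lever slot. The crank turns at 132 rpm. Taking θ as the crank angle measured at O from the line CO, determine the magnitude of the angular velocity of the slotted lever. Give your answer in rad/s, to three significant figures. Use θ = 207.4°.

8.11

ω = 13.82 rad/s (from 132 rpm).
Crank pin A relative to C: A = (d + r cosθ, r sinθ); lever angle φ = atan2(r sinθ, d + r cosθ).
Differentiating tanφ: φ̇ = rω(d cosθ + r)/(d² + r² + 2dr cosθ).
d² + r² + 2dr cosθ = |CA|² = 0.00369436 m²;  d cosθ + r = -0.031768 m.
|ω_lever| = |0.0682·13.82·-0.031768| / 0.00369436 = 8.1066 rad/s.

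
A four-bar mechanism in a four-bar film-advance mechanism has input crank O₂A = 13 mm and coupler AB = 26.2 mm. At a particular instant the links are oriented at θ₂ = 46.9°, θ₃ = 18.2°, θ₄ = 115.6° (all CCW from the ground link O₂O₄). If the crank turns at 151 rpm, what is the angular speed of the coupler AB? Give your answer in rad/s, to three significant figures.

7.37

ω₂ = 15.81 rad/s (from 151 rpm).
Differentiating the loop-closure r₂e^{iθ₂}+r₃e^{iθ₃}=r₁+r₄e^{iθ₄} gives r₂ω₂e^{iθ₂}+r₃ω₃e^{iθ₃}=r₄ω₄e^{iθ₄}.
Eliminating the other unknown: ω₃ = r₂ω₂ sin(θ₄−θ₂) / [r₃ sin(θ₃−θ₄)].
Numerator sine = +0.93169; denominator sine = -0.99167.
Result = 0.013·15.81·(+0.93169) / (0.0262·(-0.99167)) = -7.3714 rad/s; magnitude 7.3714 rad/s.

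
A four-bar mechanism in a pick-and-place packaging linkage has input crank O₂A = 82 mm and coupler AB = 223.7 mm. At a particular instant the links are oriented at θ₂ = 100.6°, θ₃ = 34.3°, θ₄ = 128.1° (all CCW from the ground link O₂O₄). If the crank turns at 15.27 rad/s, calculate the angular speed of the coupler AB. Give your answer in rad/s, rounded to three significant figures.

2.59

ω₂ = 15.27 rad/s
Differentiating the loop-closure r₂e^{iθ₂}+r₃e^{iθ₃}=r₁+r₄e^{iθ₄} gives r₂ω₂e^{iθ₂}+r₃ω₃e^{iθ₃}=r₄ω₄e^{iθ₄}.
Eliminating the other unknown: ω₃ = r₂ω₂ sin(θ₄−θ₂) / [r₃ sin(θ₃−θ₄)].
Numerator sine = +0.46175; denominator sine = -0.99780.
Result = 0.082·15.27·(+0.46175) / (0.2237·(-0.99780)) = -2.5903 rad/s; magnitude 2.5903 rad/s.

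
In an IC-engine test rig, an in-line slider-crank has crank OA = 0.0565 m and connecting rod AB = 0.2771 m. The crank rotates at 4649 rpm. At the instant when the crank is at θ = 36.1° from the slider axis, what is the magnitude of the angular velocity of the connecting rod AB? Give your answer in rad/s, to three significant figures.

ω = 486.8 rad/s (converted from 4649 rpm).
The rod makes angle φ with the slider axis where L sinφ = r sinθ; differentiating, L cosφ·φ̇ = r ω cosθ.
L cosφ = √(L² − r² sin²θ) = 0.27509 m.
|ω_rod| = r ω |cosθ| / √(L² − r² sin²θ) = 0.0565·486.8·0.80799/0.27509 = 80.791 rad/s.

80.8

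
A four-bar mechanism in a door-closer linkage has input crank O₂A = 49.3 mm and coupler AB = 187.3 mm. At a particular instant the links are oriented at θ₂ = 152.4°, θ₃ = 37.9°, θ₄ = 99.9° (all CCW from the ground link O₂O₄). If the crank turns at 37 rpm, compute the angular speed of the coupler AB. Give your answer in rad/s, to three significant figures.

0.916

ω₂ = 3.875 rad/s (from 37 rpm).
Differentiating the loop-closure r₂e^{iθ₂}+r₃e^{iθ₃}=r₁+r₄e^{iθ₄} gives r₂ω₂e^{iθ₂}+r₃ω₃e^{iθ₃}=r₄ω₄e^{iθ₄}.
Eliminating the other unknown: ω₃ = r₂ω₂ sin(θ₄−θ₂) / [r₃ sin(θ₃−θ₄)].
Numerator sine = -0.79335; denominator sine = -0.88295.
Result = 0.0493·3.875·(-0.79335) / (0.1873·(-0.88295)) = +0.91637 rad/s; magnitude 0.91637 rad/s.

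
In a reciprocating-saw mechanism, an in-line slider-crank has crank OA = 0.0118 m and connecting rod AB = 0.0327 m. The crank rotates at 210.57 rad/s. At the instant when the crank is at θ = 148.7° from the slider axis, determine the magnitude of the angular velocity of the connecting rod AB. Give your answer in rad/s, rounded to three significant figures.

66.1

ω = 210.6 rad/s
The rod makes angle φ with the slider axis where L sinφ = r sinθ; differentiating, L cosφ·φ̇ = r ω cosθ.
L cosφ = √(L² − r² sin²θ) = 0.03212 m.
|ω_rod| = r ω |cosθ| / √(L² − r² sin²θ) = 0.0118·210.6·0.85446/0.03212 = 66.098 rad/s.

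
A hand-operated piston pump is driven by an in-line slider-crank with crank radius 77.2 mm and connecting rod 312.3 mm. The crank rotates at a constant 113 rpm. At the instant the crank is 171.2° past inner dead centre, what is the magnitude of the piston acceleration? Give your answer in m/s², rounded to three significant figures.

8.13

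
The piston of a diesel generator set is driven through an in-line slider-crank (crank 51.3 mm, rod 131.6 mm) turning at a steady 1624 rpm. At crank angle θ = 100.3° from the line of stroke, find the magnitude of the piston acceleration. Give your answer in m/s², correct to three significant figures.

ω = 2π·1624/60 = 170.1 rad/s
x(θ) = r cosθ + √(L² − r² sin²θ); with ω constant, a = ω²·d²x/dθ².
d²x/dθ² = −r cosθ − r²(cos2θ)/√u − r⁴ sin²2θ/(4u^{3/2}),  u = L² − r² sin²θ = 0.014771 m².
Substituting r = 0.0513 m, L = 0.1316 m, θ = 100.3°: d²x/dθ² = +0.029322 m.
a = ω²·d²x/dθ² = (170.1)²·(+0.029322) = +848.06 m/s²;  |a| = 848.06 m/s².

848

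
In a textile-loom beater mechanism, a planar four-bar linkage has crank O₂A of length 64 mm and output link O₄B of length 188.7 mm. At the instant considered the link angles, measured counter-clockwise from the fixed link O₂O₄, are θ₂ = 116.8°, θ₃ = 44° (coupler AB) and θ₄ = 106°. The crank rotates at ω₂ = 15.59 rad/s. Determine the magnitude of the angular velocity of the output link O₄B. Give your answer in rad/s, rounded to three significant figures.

ω₂ = 15.59 rad/s
Differentiating the loop-closure r₂e^{iθ₂}+r₃e^{iθ₃}=r₁+r₄e^{iθ₄} gives r₂ω₂e^{iθ₂}+r₃ω₃e^{iθ₃}=r₄ω₄e^{iθ₄}.
Eliminating the other unknown: ω₄ = r₂ω₂ sin(θ₂−θ₃) / [r₄ sin(θ₄−θ₃)].
Numerator sine = +0.95528; denominator sine = +0.88295.
Result = 0.064·15.59·(+0.95528) / (0.1887·(+0.88295)) = +5.7207 rad/s; magnitude 5.7207 rad/s.

5.72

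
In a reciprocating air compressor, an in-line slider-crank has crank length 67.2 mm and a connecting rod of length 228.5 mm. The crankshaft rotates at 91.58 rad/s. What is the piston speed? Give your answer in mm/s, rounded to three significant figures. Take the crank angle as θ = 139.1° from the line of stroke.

ω = 91.58 rad/s
For an in-line slider-crank, x = r cosθ + √(L² − r² sin²θ), so v = −rω sinθ·[1 + r cosθ/√(L² − r² sin²θ)].
With r = 0.0672 m, L = 0.2285 m, θ = 139.1°: √(L² − r² sin²θ) = 0.22422 m.
v = −0.0672·91.58·0.65474·[1 + 0.0672·-0.75585/0.22422] = -3.1166 m/s.
|v| = 3.1166 m/s = 3116.6 mm/s.

3120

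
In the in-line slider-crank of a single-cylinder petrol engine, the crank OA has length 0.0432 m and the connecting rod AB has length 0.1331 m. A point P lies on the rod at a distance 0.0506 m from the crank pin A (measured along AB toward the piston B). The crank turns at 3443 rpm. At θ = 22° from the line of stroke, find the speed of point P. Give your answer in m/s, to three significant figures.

11.1

ω = 360.6 rad/s.  Crank-pin speed |V_A| = rω = 15.576 m/s, perpendicular to OA.
Rod angle: sinφ = −(r/L) sinθ ⇒ φ = -6.984°; ω_rod = −rω cosθ/√(L²−r²sin²θ) = -109.31 rad/s.
V_P = V_A + ω_rod × AP, with AP = 0.0506 m along the rod.
Components: V_Px = −rω sinθ − a·ω_rod·sinφ = -6.5073 m/s;  V_Py = rω cosθ + a·ω_rod·cosφ = +8.9514 m/s.
|V_P| = √(V_Px² + V_Py²) = 11.067 m/s.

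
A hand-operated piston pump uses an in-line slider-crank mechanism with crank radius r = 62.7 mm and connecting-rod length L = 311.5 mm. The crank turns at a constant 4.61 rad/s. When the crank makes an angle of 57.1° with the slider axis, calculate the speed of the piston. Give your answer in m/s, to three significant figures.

ω = 4.61 rad/s
For an in-line slider-crank, x = r cosθ + √(L² − r² sin²θ), so v = −rω sinθ·[1 + r cosθ/√(L² − r² sin²θ)].
With r = 0.0627 m, L = 0.3115 m, θ = 57.1°: √(L² − r² sin²θ) = 0.30702 m.
v = −0.0627·4.61·0.83962·[1 + 0.0627·0.54317/0.30702] = -0.26961 m/s.
|v| = 0.26961 m/s.

0.270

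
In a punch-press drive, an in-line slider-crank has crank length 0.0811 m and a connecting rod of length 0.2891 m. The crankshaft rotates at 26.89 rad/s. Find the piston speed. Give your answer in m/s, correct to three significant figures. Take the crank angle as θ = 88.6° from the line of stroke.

ω = 26.89 rad/s
For an in-line slider-crank, x = r cosθ + √(L² − r² sin²θ), so v = −rω sinθ·[1 + r cosθ/√(L² − r² sin²θ)].
With r = 0.0811 m, L = 0.2891 m, θ = 88.6°: √(L² − r² sin²θ) = 0.2775 m.
v = −0.0811·26.89·0.99970·[1 + 0.0811·0.02443/0.2775] = -2.1957 m/s.
|v| = 2.1957 m/s.

2.20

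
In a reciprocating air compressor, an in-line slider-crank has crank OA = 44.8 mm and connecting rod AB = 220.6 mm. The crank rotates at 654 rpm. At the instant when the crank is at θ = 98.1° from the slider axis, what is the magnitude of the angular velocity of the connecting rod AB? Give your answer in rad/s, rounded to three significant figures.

2.00

ω = 68.49 rad/s (converted from 654 rpm).
The rod makes angle φ with the slider axis where L sinφ = r sinθ; differentiating, L cosφ·φ̇ = r ω cosθ.
L cosφ = √(L² − r² sin²θ) = 0.2161 m.
|ω_rod| = r ω |cosθ| / √(L² − r² sin²θ) = 0.0448·68.49·0.14090/0.2161 = 2.0006 rad/s.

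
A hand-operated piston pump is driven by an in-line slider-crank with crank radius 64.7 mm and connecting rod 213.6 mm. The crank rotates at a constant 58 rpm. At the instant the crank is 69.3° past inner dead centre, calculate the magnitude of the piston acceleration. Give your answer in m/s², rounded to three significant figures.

0.286

ω = 2π·58/60 = 6.074 rad/s
x(θ) = r cosθ + √(L² − r² sin²θ); with ω constant, a = ω²·d²x/dθ².
d²x/dθ² = −r cosθ − r²(cos2θ)/√u − r⁴ sin²2θ/(4u^{3/2}),  u = L² − r² sin²θ = 0.0419619 m².
Substituting r = 0.0647 m, L = 0.2136 m, θ = 69.3°: d²x/dθ² = -0.007764 m.
a = ω²·d²x/dθ² = (6.074)²·(-0.007764) = -0.28642 m/s²;  |a| = 0.28642 m/s².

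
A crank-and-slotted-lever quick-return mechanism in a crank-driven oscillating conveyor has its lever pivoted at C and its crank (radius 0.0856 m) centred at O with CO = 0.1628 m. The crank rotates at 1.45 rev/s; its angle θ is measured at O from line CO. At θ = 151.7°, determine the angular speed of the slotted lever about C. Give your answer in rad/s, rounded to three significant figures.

ω = 9.111 rad/s (from 1.45 rev/s).
Crank pin A relative to C: A = (d + r cosθ, r sinθ); lever angle φ = atan2(r sinθ, d + r cosθ).
Differentiating tanφ: φ̇ = rω(d cosθ + r)/(d² + r² + 2dr cosθ).
d² + r² + 2dr cosθ = |CA|² = 0.0092911 m²;  d cosθ + r = -0.057742 m.
|ω_lever| = |0.0856·9.111·-0.057742| / 0.0092911 = 4.8467 rad/s.

4.85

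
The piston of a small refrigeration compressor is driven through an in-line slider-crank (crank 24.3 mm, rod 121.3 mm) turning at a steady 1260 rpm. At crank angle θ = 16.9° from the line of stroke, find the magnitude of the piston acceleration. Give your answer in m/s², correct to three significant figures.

ω = 2π·1260/60 = 131.9 rad/s
x(θ) = r cosθ + √(L² − r² sin²θ); with ω constant, a = ω²·d²x/dθ².
d²x/dθ² = −r cosθ − r²(cos2θ)/√u − r⁴ sin²2θ/(4u^{3/2}),  u = L² − r² sin²θ = 0.0146638 m².
Substituting r = 0.0243 m, L = 0.1213 m, θ = 16.9°: d²x/dθ² = -0.027318 m.
a = ω²·d²x/dθ² = (131.9)²·(-0.027318) = -475.6 m/s²;  |a| = 475.6 m/s².

476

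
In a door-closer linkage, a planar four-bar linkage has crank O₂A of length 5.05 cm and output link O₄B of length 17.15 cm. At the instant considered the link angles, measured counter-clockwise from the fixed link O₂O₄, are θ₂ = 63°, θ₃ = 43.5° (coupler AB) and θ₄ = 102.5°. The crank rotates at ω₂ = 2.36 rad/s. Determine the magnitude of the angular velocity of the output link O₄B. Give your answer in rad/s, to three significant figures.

0.271

ω₂ = 2.36 rad/s
Differentiating the loop-closure r₂e^{iθ₂}+r₃e^{iθ₃}=r₁+r₄e^{iθ₄} gives r₂ω₂e^{iθ₂}+r₃ω₃e^{iθ₃}=r₄ω₄e^{iθ₄}.
Eliminating the other unknown: ω₄ = r₂ω₂ sin(θ₂−θ₃) / [r₄ sin(θ₄−θ₃)].
Numerator sine = +0.33381; denominator sine = +0.85717.
Result = 0.0505·2.36·(+0.33381) / (0.1715·(+0.85717)) = +0.27063 rad/s; magnitude 0.27063 rad/s.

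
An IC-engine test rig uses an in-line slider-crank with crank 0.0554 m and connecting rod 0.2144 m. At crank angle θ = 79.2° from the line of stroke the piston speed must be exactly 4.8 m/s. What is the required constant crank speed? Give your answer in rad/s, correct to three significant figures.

For an in-line slider-crank, |v_piston| = rω|sinθ|·[1 + r cosθ/√(L² − r² sin²θ)].
With r = 0.0554 m, L = 0.2144 m, θ = 79.2°: the bracketed kinematic factor |dx/dθ| = 0.057143 m.
ω = v/|dx/dθ| = 4.8/0.057143 = 84 rad/s.

84.0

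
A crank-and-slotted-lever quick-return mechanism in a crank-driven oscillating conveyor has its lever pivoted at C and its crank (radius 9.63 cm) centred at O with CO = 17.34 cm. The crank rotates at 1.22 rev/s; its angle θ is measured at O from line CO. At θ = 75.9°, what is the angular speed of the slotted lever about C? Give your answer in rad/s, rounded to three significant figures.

2.15

ω = 7.665 rad/s (from 1.22 rev/s).
Crank pin A relative to C: A = (d + r cosθ, r sinθ); lever angle φ = atan2(r sinθ, d + r cosθ).
Differentiating tanφ: φ̇ = rω(d cosθ + r)/(d² + r² + 2dr cosθ).
d² + r² + 2dr cosθ = |CA|² = 0.0474772 m²;  d cosθ + r = +0.13854 m.
|ω_lever| = |0.0963·7.665·+0.13854| / 0.0474772 = 2.1541 rad/s.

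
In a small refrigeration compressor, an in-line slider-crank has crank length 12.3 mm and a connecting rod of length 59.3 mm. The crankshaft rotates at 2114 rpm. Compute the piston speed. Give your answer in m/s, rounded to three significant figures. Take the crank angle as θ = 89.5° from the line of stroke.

2.73

ω = 2π·2114/60 = 221.4 rad/s
For an in-line slider-crank, x = r cosθ + √(L² − r² sin²θ), so v = −rω sinθ·[1 + r cosθ/√(L² − r² sin²θ)].
With r = 0.0123 m, L = 0.0593 m, θ = 89.5°: √(L² − r² sin²θ) = 0.05801 m.
v = −0.0123·221.4·0.99996·[1 + 0.0123·0.00873/0.05801] = -2.7279 m/s.
|v| = 2.7279 m/s.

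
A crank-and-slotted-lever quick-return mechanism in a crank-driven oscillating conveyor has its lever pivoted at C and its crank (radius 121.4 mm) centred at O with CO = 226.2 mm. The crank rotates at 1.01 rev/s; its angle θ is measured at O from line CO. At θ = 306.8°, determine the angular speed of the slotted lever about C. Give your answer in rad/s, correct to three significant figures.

2.00

ω = 6.346 rad/s (from 1.01 rev/s).
Crank pin A relative to C: A = (d + r cosθ, r sinθ); lever angle φ = atan2(r sinθ, d + r cosθ).
Differentiating tanφ: φ̇ = rω(d cosθ + r)/(d² + r² + 2dr cosθ).
d² + r² + 2dr cosθ = |CA|² = 0.0988036 m²;  d cosθ + r = +0.2569 m.
|ω_lever| = |0.1214·6.346·+0.2569| / 0.0988036 = 2.0031 rad/s.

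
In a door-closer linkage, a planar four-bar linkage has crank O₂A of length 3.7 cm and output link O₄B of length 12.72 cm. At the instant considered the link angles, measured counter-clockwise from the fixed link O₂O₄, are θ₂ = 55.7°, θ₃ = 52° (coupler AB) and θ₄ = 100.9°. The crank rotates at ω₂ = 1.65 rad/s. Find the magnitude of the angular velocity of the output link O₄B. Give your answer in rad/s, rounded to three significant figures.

ω₂ = 1.65 rad/s
Differentiating the loop-closure r₂e^{iθ₂}+r₃e^{iθ₃}=r₁+r₄e^{iθ₄} gives r₂ω₂e^{iθ₂}+r₃ω₃e^{iθ₃}=r₄ω₄e^{iθ₄}.
Eliminating the other unknown: ω₄ = r₂ω₂ sin(θ₂−θ₃) / [r₄ sin(θ₄−θ₃)].
Numerator sine = +0.06453; denominator sine = +0.75356.
Result = 0.037·1.65·(+0.06453) / (0.1272·(+0.75356)) = +0.041101 rad/s; magnitude 0.041101 rad/s.

0.0411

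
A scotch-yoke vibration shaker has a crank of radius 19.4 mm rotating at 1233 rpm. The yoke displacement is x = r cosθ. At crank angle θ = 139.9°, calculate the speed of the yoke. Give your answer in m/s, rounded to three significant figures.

ω = 129.1 rad/s (from 1233 rpm).
x = r cosθ ⇒ ẋ = −rω sinθ.
|v| = rω|sinθ| = 0.0194·129.1·|sin 139.9°| = 1.6135 m/s.

1.61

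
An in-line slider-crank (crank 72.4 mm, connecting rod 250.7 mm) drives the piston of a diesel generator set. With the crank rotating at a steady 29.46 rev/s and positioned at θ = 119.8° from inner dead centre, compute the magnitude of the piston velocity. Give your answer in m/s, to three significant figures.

ω = 2π·29.5 = 185.1 rad/s
For an in-line slider-crank, x = r cosθ + √(L² − r² sin²θ), so v = −rω sinθ·[1 + r cosθ/√(L² − r² sin²θ)].
With r = 0.0724 m, L = 0.2507 m, θ = 119.8°: √(L² − r² sin²θ) = 0.2427 m.
v = −0.0724·185.1·0.86777·[1 + 0.0724·-0.49697/0.2427] = -9.9052 m/s.
|v| = 9.9052 m/s.

9.91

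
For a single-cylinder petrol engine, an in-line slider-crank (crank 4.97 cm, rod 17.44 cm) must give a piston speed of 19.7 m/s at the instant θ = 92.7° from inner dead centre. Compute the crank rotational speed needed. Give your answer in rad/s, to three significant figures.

402

For an in-line slider-crank, |v_piston| = rω|sinθ|·[1 + r cosθ/√(L² − r² sin²θ)].
With r = 0.0497 m, L = 0.1744 m, θ = 92.7°: the bracketed kinematic factor |dx/dθ| = 0.04895 m.
ω = v/|dx/dθ| = 19.7/0.04895 = 402.45 rad/s.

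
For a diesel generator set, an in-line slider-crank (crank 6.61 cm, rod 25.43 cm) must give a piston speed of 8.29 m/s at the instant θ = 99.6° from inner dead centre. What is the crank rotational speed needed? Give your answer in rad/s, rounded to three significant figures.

For an in-line slider-crank, |v_piston| = rω|sinθ|·[1 + r cosθ/√(L² − r² sin²θ)].
With r = 0.0661 m, L = 0.2543 m, θ = 99.6°: the bracketed kinematic factor |dx/dθ| = 0.062252 m.
ω = v/|dx/dθ| = 8.29/0.062252 = 133.17 rad/s.

133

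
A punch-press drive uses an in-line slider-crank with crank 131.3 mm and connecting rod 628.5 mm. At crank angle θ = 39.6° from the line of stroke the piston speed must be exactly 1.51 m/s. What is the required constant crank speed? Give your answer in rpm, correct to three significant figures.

For an in-line slider-crank, |v_piston| = rω|sinθ|·[1 + r cosθ/√(L² − r² sin²θ)].
With r = 0.1313 m, L = 0.6285 m, θ = 39.6°: the bracketed kinematic factor |dx/dθ| = 0.097287 m.
ω = v/|dx/dθ| = 1.51/0.097287 = 15.521 rad/s.
N = 60ω/(2π) = 148.22 rpm.

148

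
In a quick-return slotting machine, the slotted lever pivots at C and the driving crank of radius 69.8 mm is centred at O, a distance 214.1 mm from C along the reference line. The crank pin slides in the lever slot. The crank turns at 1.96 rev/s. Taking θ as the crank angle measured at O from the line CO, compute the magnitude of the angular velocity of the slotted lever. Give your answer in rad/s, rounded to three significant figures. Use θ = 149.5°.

ω = 12.32 rad/s (from 1.96 rev/s).
Crank pin A relative to C: A = (d + r cosθ, r sinθ); lever angle φ = atan2(r sinθ, d + r cosθ).
Differentiating tanφ: φ̇ = rω(d cosθ + r)/(d² + r² + 2dr cosθ).
d² + r² + 2dr cosθ = |CA|² = 0.0249582 m²;  d cosθ + r = -0.11467 m.
|ω_lever| = |0.0698·12.32·-0.11467| / 0.0249582 = 3.9495 rad/s.

3.95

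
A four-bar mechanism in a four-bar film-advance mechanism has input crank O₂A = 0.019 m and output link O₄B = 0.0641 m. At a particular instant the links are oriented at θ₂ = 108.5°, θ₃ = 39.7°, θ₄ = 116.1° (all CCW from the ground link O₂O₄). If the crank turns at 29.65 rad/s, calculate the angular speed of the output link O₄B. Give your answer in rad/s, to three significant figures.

8.43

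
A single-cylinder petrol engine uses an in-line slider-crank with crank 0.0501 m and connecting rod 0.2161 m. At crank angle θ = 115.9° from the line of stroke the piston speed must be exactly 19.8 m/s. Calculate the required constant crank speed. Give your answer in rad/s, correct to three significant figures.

490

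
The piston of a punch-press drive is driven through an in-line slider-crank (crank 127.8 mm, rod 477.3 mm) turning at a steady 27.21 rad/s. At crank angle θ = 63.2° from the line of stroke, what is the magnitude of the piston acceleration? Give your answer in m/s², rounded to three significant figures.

ω = 27.21 rad/s
x(θ) = r cosθ + √(L² − r² sin²θ); with ω constant, a = ω²·d²x/dθ².
d²x/dθ² = −r cosθ − r²(cos2θ)/√u − r⁴ sin²2θ/(4u^{3/2}),  u = L² − r² sin²θ = 0.214803 m².
Substituting r = 0.1278 m, L = 0.4773 m, θ = 63.2°: d²x/dθ² = -0.037144 m.
a = ω²·d²x/dθ² = (27.21)²·(-0.037144) = -27.501 m/s²;  |a| = 27.501 m/s².

27.5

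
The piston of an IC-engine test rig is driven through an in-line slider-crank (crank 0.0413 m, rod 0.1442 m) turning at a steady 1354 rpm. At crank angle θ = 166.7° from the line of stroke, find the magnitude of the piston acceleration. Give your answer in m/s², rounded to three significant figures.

ω = 2π·1354/60 = 141.8 rad/s
x(θ) = r cosθ + √(L² − r² sin²θ); with ω constant, a = ω²·d²x/dθ².
d²x/dθ² = −r cosθ − r²(cos2θ)/√u − r⁴ sin²2θ/(4u^{3/2}),  u = L² − r² sin²θ = 0.0207034 m².
Substituting r = 0.0413 m, L = 0.1442 m, θ = 166.7°: d²x/dθ² = +0.029544 m.
a = ω²·d²x/dθ² = (141.8)²·(+0.029544) = +593.96 m/s²;  |a| = 593.96 m/s².

594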